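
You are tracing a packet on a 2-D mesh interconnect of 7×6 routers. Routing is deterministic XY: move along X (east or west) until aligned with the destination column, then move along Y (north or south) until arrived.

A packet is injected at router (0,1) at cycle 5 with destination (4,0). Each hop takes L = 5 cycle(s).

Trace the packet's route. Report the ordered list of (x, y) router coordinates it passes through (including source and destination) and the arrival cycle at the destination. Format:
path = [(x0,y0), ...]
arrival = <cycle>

path = [(0,1), (1,1), (2,1), (3,1), (4,1), (4,0)]
arrival = 30

[0] x=0 y=1 t=5
[1] x=1 y=1 t=10 →E
[2] x=2 y=1 t=15 →E
[3] x=3 y=1 t=20 →E
[4] x=4 y=1 t=25 →E
[5] x=4 y=0 t=30 →S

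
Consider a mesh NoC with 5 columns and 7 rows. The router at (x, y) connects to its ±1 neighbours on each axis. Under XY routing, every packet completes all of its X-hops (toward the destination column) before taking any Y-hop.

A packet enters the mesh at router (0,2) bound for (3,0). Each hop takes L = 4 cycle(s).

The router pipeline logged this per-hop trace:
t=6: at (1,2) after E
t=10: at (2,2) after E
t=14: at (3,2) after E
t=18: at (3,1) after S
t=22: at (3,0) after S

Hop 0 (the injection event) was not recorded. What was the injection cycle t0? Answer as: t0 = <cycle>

cyc[1] = 6 and cyc[k] = t0 + k·L for every k.
Subtract one hop: t0 = 6 − 4 = 2.

t0 = 2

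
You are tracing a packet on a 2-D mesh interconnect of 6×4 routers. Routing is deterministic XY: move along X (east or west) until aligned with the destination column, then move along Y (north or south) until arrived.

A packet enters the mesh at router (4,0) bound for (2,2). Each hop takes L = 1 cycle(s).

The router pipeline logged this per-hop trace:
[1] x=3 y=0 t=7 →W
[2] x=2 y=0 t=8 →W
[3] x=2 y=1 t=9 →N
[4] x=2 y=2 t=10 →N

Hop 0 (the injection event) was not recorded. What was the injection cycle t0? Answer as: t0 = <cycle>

cyc[1] = 7 and cyc[k] = t0 + k·L for every k.
So t0 = 7 − 1·1 = 6.

t0 = 6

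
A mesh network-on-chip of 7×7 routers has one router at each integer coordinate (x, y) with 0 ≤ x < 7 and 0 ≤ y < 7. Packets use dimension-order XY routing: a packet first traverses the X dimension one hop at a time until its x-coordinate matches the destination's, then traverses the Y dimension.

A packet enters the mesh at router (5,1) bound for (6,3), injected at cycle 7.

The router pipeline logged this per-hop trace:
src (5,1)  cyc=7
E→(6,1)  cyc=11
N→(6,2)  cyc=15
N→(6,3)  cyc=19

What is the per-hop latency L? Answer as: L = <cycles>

L = 4

Δcyc across hop 0→1: 11 − 7 = 4.
Each hop adds L, hence L = 4.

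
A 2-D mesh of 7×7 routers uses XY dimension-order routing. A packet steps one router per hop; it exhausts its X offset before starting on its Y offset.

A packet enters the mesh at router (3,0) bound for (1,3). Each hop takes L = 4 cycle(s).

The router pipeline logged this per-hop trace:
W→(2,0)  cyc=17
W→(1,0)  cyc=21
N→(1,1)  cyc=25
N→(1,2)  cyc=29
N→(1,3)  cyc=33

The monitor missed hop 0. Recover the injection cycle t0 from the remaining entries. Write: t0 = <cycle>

Hop 1 reached at cycle 17; hop k is at t0 + k·L.
Therefore t0 = 17 − L = 13.

t0 = 13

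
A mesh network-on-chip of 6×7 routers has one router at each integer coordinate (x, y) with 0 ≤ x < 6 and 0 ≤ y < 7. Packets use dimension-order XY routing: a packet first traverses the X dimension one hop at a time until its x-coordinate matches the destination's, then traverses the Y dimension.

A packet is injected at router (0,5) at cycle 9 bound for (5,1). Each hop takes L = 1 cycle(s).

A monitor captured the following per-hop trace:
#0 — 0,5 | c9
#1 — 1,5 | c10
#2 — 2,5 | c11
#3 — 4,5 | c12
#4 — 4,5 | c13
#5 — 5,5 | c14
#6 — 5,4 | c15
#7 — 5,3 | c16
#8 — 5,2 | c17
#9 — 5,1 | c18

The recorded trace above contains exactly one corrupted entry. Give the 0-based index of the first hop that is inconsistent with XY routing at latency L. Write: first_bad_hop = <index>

  1: Δx=+1 Δy=+0 Δt=1 [ok]
  2: Δx=+1 Δy=+0 Δt=1 [ok]
  3: Δx=+2 Δy=+0 Δt=1 [BAD: non-unit step]

first_bad_hop = 3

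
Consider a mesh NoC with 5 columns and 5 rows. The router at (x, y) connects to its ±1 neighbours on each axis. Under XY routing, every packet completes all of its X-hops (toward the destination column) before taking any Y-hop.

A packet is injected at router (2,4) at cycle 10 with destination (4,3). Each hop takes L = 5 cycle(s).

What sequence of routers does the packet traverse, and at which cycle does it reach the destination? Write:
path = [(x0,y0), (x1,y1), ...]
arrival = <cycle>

path = [(2,4), (3,4), (4,4), (4,3)]
arrival = 25

[0] x=2 y=4 t=10
[1] x=3 y=4 t=15 →E
[2] x=4 y=4 t=20 →E
[3] x=4 y=3 t=25 →S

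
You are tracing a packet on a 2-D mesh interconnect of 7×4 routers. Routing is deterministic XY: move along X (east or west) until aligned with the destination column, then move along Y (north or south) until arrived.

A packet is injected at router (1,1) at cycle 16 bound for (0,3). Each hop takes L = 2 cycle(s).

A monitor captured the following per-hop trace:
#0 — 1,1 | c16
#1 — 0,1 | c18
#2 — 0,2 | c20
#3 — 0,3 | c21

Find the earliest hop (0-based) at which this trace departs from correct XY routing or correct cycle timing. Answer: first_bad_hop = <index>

hop 1: step (-1,+0), +2 cyc — ok
hop 2: step (+0,+1), +2 cyc — ok
hop 3: step (+0,+1), +1 cyc — BAD: Δcyc=1≠L

first_bad_hop = 3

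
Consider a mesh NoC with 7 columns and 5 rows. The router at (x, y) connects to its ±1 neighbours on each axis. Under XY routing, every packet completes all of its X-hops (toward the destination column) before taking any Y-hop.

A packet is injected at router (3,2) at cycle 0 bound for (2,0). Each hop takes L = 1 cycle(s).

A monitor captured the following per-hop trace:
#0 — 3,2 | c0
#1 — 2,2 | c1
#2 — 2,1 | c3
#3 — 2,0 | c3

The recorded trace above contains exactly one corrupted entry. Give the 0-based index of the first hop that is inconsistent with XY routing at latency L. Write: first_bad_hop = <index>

first_bad_hop = 2

check 1→ d=(-1,0) cyc+1: ok
check 2→ d=(0,-1) cyc+2: BAD: Δcyc=2≠L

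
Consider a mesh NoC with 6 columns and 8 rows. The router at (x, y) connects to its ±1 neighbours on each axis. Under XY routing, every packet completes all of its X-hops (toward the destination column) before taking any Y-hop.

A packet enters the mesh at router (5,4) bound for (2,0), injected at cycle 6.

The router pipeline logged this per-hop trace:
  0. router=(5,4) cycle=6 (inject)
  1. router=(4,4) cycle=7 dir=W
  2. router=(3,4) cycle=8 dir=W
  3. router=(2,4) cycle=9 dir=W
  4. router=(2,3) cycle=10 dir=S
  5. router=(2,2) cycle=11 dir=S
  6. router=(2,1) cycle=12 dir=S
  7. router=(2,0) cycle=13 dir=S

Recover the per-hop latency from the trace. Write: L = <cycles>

L = 1

Δcyc across hop 0→1: 7 − 6 = 1.
That increment is L by definition: L = 1.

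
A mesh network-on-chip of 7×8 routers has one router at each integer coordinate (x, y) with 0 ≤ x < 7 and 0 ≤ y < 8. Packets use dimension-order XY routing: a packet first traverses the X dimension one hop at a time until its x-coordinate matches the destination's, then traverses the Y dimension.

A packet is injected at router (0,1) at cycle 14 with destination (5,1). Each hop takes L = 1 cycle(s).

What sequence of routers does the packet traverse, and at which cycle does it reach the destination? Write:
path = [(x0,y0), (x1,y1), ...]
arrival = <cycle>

path = [(0,1), (1,1), (2,1), (3,1), (4,1), (5,1)]
arrival = 19

#0 — 0,1 | c14
#1 — 1,1 | c15 | E
#2 — 2,1 | c16 | E
#3 — 3,1 | c17 | E
#4 — 4,1 | c18 | E
#5 — 5,1 | c19 | E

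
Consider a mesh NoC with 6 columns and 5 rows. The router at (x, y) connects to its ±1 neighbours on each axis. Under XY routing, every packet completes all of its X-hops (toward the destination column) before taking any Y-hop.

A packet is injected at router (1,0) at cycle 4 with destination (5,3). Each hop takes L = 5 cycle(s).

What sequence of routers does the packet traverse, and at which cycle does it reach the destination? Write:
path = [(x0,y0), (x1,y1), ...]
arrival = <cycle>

  0. router=(1,0) cycle=4 (inject)
  1. router=(2,0) cycle=9 dir=E
  2. router=(3,0) cycle=14 dir=E
  3. router=(4,0) cycle=19 dir=E
  4. router=(5,0) cycle=24 dir=E
  5. router=(5,1) cycle=29 dir=N
  6. router=(5,2) cycle=34 dir=N
  7. router=(5,3) cycle=39 dir=N

path = [(1,0), (2,0), (3,0), (4,0), (5,0), (5,1), (5,2), (5,3)]
arrival = 39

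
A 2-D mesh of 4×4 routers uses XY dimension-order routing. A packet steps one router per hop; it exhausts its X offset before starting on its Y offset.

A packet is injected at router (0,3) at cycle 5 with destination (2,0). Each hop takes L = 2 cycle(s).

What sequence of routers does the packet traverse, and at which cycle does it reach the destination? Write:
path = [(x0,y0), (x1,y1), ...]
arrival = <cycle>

hop 0: (0,3) @ cyc 5
hop 1: (1,3) @ cyc 7  [E]
hop 2: (2,3) @ cyc 9  [E]
hop 3: (2,2) @ cyc 11  [S]
hop 4: (2,1) @ cyc 13  [S]
hop 5: (2,0) @ cyc 15  [S]

path = [(0,3), (1,3), (2,3), (2,2), (2,1), (2,0)]
arrival = 15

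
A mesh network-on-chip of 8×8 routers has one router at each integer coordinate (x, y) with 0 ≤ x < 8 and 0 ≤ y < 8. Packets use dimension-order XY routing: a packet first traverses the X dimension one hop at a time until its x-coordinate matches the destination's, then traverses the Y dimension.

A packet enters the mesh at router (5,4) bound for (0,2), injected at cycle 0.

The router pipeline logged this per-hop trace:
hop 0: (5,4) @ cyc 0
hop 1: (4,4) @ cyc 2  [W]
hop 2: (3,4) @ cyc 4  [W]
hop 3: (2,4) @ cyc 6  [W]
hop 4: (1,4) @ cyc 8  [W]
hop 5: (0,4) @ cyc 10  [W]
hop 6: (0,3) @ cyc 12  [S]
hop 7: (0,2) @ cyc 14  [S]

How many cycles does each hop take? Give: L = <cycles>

Between hops 0 and 1 the cycle counter advances 2 − 0 = 2.
Per-hop latency L = Δcyc = 2.

L = 2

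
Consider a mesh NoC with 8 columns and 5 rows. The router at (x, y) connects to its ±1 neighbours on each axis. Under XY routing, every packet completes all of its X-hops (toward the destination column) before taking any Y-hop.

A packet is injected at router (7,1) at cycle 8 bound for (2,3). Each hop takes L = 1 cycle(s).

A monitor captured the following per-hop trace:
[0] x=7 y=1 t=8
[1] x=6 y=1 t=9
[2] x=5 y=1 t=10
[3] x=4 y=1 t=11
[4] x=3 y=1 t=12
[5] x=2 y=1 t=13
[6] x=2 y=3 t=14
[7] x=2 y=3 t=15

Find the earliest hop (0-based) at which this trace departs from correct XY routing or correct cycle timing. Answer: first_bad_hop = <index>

first_bad_hop = 6

  1: Δx=-1 Δy=+0 Δt=1 [ok]
  2: Δx=-1 Δy=+0 Δt=1 [ok]
  3: Δx=-1 Δy=+0 Δt=1 [ok]
  4: Δx=-1 Δy=+0 Δt=1 [ok]
  5: Δx=-1 Δy=+0 Δt=1 [ok]
  6: Δx=+0 Δy=+2 Δt=1 [BAD: non-unit step]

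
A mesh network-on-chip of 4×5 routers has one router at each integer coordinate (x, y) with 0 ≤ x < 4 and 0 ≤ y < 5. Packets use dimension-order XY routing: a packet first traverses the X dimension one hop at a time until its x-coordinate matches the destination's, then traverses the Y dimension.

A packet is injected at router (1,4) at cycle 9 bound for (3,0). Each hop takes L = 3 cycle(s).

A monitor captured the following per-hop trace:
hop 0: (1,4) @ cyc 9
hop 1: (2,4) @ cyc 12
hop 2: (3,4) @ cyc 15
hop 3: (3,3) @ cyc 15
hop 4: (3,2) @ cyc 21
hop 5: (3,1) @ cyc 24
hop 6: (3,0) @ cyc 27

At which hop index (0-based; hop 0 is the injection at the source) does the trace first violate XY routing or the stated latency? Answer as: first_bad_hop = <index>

first_bad_hop = 3

  1: Δx=+1 Δy=+0 Δt=3 [ok]
  2: Δx=+1 Δy=+0 Δt=3 [ok]
  3: Δx=+0 Δy=-1 Δt=0 [BAD: Δcyc=0≠L]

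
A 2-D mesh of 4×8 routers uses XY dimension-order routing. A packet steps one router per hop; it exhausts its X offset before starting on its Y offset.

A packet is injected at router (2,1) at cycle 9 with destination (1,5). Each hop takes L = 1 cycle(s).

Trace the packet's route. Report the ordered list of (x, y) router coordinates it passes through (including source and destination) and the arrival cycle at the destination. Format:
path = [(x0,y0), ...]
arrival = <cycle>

path = [(2,1), (1,1), (1,2), (1,3), (1,4), (1,5)]
arrival = 14

[0] x=2 y=1 t=9
[1] x=1 y=1 t=10 →W
[2] x=1 y=2 t=11 →N
[3] x=1 y=3 t=12 →N
[4] x=1 y=4 t=13 →N
[5] x=1 y=5 t=14 →N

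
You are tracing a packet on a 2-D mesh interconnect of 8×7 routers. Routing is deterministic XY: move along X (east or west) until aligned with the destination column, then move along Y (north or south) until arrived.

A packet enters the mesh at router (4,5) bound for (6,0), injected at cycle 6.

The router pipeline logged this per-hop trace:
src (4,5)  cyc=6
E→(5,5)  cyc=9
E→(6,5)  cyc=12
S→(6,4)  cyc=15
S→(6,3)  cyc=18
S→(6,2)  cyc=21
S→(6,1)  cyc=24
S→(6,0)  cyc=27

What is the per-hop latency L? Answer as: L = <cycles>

L = 3

From hop 0 (6) to hop 1 (9): +3 cycles.
That increment is L by definition: L = 3.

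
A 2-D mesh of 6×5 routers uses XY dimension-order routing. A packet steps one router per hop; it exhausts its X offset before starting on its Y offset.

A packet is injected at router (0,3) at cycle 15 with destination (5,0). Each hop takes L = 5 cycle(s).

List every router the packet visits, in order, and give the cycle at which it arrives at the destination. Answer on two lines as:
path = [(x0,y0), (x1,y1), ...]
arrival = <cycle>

[0] x=0 y=3 t=15
[1] x=1 y=3 t=20 →E
[2] x=2 y=3 t=25 →E
[3] x=3 y=3 t=30 →E
[4] x=4 y=3 t=35 →E
[5] x=5 y=3 t=40 →E
[6] x=5 y=2 t=45 →S
[7] x=5 y=1 t=50 →S
[8] x=5 y=0 t=55 →S

path = [(0,3), (1,3), (2,3), (3,3), (4,3), (5,3), (5,2), (5,1), (5,0)]
arrival = 55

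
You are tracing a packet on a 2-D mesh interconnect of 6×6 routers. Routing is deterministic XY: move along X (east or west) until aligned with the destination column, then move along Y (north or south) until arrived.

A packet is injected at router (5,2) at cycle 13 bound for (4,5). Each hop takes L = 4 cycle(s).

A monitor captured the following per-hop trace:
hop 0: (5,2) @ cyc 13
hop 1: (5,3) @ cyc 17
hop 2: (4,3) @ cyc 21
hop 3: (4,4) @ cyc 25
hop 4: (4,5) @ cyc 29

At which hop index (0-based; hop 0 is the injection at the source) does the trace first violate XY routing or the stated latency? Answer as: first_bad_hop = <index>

check 1→ d=(0,1) cyc+4: BAD: Y-move but x=5≠4

first_bad_hop = 1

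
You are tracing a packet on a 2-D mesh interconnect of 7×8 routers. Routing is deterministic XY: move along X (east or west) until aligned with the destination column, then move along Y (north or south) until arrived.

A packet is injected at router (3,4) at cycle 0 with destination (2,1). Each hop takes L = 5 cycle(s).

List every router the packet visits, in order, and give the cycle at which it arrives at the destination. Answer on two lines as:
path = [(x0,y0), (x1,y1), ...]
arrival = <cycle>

path = [(3,4), (2,4), (2,3), (2,2), (2,1)]
arrival = 20

  0. router=(3,4) cycle=0 (inject)
  1. router=(2,4) cycle=5 dir=W
  2. router=(2,3) cycle=10 dir=S
  3. router=(2,2) cycle=15 dir=S
  4. router=(2,1) cycle=20 dir=S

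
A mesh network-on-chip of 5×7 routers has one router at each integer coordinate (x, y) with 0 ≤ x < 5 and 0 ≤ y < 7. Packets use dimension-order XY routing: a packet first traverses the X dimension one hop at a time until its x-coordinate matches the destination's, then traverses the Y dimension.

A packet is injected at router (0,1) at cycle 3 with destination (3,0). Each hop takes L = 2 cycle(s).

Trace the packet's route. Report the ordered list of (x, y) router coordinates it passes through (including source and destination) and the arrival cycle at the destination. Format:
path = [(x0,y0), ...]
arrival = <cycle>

path = [(0,1), (1,1), (2,1), (3,1), (3,0)]
arrival = 11

t=3: at (0,1)
t=5: at (1,1) after E
t=7: at (2,1) after E
t=9: at (3,1) after E
t=11: at (3,0) after S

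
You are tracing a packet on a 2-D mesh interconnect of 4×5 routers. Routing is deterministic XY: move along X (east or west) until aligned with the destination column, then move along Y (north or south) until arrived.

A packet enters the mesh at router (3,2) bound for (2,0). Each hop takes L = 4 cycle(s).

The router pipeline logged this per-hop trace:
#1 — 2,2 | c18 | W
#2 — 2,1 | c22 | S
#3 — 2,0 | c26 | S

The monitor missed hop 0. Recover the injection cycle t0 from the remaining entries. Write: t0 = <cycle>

t0 = 14

Hop 1 reached at cycle 18; hop k is at t0 + k·L.
Therefore t0 = 18 − L = 14.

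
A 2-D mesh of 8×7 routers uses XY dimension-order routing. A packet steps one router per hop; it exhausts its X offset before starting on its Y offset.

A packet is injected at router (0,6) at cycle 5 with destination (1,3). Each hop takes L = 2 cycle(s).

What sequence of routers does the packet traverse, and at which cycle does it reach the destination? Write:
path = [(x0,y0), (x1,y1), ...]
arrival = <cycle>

[0] x=0 y=6 t=5
[1] x=1 y=6 t=7 →E
[2] x=1 y=5 t=9 →S
[3] x=1 y=4 t=11 →S
[4] x=1 y=3 t=13 →S

path = [(0,6), (1,6), (1,5), (1,4), (1,3)]
arrival = 13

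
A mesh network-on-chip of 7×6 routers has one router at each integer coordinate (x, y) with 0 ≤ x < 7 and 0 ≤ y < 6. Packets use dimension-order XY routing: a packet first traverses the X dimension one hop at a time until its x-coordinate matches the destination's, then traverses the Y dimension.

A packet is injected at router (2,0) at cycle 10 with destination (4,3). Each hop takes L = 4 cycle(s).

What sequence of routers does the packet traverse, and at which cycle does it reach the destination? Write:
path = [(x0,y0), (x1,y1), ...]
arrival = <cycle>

hop 0: (2,0) @ cyc 10
hop 1: (3,0) @ cyc 14  [E]
hop 2: (4,0) @ cyc 18  [E]
hop 3: (4,1) @ cyc 22  [N]
hop 4: (4,2) @ cyc 26  [N]
hop 5: (4,3) @ cyc 30  [N]

path = [(2,0), (3,0), (4,0), (4,1), (4,2), (4,3)]
arrival = 30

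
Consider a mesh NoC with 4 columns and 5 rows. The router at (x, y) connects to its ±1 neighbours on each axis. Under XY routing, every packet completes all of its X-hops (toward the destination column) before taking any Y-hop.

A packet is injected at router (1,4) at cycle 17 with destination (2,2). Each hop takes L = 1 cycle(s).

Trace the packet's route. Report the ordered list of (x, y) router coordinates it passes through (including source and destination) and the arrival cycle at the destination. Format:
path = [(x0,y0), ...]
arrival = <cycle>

[0] x=1 y=4 t=17
[1] x=2 y=4 t=18 →E
[2] x=2 y=3 t=19 →S
[3] x=2 y=2 t=20 →S

path = [(1,4), (2,4), (2,3), (2,2)]
arrival = 20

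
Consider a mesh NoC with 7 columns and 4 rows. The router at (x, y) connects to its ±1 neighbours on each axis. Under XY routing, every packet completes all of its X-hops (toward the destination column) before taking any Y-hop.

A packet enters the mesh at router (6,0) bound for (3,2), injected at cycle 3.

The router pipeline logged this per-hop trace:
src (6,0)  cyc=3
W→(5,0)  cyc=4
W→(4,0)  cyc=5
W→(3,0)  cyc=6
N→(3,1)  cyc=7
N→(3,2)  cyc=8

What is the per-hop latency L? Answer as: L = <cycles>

Δcyc across hop 0→1: 4 − 3 = 1.
Per-hop latency L = Δcyc = 1.

L = 1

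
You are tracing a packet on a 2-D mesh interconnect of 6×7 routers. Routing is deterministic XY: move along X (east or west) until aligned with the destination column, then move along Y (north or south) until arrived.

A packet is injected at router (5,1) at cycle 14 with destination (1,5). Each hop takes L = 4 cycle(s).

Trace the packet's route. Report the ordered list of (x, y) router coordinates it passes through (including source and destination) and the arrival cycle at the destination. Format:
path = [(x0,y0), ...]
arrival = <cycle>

path = [(5,1), (4,1), (3,1), (2,1), (1,1), (1,2), (1,3), (1,4), (1,5)]
arrival = 46

src (5,1)  cyc=14
W→(4,1)  cyc=18
W→(3,1)  cyc=22
W→(2,1)  cyc=26
W→(1,1)  cyc=30
N→(1,2)  cyc=34
N→(1,3)  cyc=38
N→(1,4)  cyc=42
N→(1,5)  cyc=46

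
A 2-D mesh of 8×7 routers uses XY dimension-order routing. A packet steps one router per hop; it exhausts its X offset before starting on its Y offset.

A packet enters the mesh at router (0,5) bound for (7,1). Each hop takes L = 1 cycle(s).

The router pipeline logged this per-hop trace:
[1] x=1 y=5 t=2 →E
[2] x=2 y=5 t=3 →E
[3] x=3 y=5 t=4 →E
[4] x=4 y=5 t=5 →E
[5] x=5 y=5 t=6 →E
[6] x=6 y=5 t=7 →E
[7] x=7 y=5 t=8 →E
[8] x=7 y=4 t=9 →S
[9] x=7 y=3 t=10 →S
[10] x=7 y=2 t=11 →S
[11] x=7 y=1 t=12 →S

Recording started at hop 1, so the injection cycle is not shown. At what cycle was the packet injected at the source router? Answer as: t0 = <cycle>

cyc[1] = 2 and cyc[k] = t0 + k·L for every k.
Subtract one hop: t0 = 2 − 1 = 1.

t0 = 1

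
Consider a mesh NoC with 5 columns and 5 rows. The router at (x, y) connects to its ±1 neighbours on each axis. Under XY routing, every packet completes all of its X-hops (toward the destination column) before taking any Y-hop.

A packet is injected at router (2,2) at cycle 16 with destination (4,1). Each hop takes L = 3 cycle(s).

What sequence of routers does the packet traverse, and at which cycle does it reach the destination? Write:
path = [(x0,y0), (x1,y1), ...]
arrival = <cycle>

#0 — 2,2 | c16
#1 — 3,2 | c19 | E
#2 — 4,2 | c22 | E
#3 — 4,1 | c25 | S

path = [(2,2), (3,2), (4,2), (4,1)]
arrival = 25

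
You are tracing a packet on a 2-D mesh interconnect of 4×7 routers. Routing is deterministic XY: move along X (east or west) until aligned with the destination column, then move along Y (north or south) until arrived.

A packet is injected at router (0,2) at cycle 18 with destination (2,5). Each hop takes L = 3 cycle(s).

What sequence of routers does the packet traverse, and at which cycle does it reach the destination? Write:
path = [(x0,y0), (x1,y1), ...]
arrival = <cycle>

t=18: at (0,2)
t=21: at (1,2) after E
t=24: at (2,2) after E
t=27: at (2,3) after N
t=30: at (2,4) after N
t=33: at (2,5) after N

path = [(0,2), (1,2), (2,2), (2,3), (2,4), (2,5)]
arrival = 33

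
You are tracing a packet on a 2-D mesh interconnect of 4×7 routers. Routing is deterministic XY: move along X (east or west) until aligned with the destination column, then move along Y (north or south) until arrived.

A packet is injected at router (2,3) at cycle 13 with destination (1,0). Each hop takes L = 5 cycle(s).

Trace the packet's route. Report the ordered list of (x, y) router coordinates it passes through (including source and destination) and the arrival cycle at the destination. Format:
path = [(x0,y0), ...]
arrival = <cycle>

hop 0: (2,3) @ cyc 13
hop 1: (1,3) @ cyc 18  [W]
hop 2: (1,2) @ cyc 23  [S]
hop 3: (1,1) @ cyc 28  [S]
hop 4: (1,0) @ cyc 33  [S]

path = [(2,3), (1,3), (1,2), (1,1), (1,0)]
arrival = 33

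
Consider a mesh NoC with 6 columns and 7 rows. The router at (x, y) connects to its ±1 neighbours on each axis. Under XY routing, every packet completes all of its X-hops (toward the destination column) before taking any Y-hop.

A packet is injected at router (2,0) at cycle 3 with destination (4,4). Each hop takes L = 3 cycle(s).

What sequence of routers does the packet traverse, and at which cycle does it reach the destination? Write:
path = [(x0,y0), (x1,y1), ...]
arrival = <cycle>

#0 — 2,0 | c3
#1 — 3,0 | c6 | E
#2 — 4,0 | c9 | E
#3 — 4,1 | c12 | N
#4 — 4,2 | c15 | N
#5 — 4,3 | c18 | N
#6 — 4,4 | c21 | N

path = [(2,0), (3,0), (4,0), (4,1), (4,2), (4,3), (4,4)]
arrival = 21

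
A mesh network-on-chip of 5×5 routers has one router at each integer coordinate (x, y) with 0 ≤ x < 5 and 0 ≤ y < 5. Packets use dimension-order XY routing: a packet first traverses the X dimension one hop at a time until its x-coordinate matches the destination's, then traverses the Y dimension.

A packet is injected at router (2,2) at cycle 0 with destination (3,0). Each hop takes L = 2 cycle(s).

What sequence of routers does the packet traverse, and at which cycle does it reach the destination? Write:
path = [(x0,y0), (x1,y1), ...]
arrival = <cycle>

path = [(2,2), (3,2), (3,1), (3,0)]
arrival = 6

#0 — 2,2 | c0
#1 — 3,2 | c2 | E
#2 — 3,1 | c4 | S
#3 — 3,0 | c6 | S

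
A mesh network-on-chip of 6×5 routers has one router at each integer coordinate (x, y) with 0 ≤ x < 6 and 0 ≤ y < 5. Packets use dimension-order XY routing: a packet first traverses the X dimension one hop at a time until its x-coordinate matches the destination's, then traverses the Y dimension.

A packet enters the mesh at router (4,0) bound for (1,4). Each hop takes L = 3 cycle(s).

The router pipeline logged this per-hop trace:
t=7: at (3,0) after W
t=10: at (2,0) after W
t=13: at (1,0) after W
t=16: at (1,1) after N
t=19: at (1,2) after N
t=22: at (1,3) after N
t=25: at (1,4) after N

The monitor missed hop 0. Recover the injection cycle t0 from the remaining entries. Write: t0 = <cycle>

t0 = 4

At hop 1 the cycle is 7; in general cyc_k = t0 + kL.
Therefore t0 = 7 − L = 4.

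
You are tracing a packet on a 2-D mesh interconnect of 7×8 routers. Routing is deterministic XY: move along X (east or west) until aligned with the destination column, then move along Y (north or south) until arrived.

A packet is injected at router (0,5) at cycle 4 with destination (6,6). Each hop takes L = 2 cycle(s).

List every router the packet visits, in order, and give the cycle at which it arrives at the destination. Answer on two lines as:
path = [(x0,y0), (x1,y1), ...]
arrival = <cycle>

t=4: at (0,5)
t=6: at (1,5) after E
t=8: at (2,5) after E
t=10: at (3,5) after E
t=12: at (4,5) after E
t=14: at (5,5) after E
t=16: at (6,5) after E
t=18: at (6,6) after N

path = [(0,5), (1,5), (2,5), (3,5), (4,5), (5,5), (6,5), (6,6)]
arrival = 18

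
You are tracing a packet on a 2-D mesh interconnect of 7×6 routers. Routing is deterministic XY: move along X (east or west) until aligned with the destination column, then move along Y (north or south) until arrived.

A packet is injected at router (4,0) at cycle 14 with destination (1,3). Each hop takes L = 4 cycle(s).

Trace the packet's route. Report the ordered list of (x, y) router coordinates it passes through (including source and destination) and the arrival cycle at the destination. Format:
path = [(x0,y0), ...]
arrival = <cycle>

path = [(4,0), (3,0), (2,0), (1,0), (1,1), (1,2), (1,3)]
arrival = 38

hop 0: (4,0) @ cyc 14
hop 1: (3,0) @ cyc 18  [W]
hop 2: (2,0) @ cyc 22  [W]
hop 3: (1,0) @ cyc 26  [W]
hop 4: (1,1) @ cyc 30  [N]
hop 5: (1,2) @ cyc 34  [N]
hop 6: (1,3) @ cyc 38  [N]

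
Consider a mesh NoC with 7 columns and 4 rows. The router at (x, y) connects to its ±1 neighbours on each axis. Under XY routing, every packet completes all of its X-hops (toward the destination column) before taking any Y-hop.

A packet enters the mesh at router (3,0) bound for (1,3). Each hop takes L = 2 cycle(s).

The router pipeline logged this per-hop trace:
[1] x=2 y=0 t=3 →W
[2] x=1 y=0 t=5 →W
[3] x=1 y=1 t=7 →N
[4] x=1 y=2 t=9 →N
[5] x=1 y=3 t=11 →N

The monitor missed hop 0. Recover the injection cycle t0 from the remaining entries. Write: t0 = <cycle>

Hop 1 reached at cycle 3; hop k is at t0 + k·L.
Subtract one hop: t0 = 3 − 2 = 1.

t0 = 1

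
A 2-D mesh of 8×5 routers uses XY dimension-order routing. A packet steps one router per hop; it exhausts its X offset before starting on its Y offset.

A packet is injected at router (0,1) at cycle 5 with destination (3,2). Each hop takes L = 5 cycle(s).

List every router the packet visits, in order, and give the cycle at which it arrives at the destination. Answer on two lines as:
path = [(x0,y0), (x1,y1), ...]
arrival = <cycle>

path = [(0,1), (1,1), (2,1), (3,1), (3,2)]
arrival = 25

  0. router=(0,1) cycle=5 (inject)
  1. router=(1,1) cycle=10 dir=E
  2. router=(2,1) cycle=15 dir=E
  3. router=(3,1) cycle=20 dir=E
  4. router=(3,2) cycle=25 dir=N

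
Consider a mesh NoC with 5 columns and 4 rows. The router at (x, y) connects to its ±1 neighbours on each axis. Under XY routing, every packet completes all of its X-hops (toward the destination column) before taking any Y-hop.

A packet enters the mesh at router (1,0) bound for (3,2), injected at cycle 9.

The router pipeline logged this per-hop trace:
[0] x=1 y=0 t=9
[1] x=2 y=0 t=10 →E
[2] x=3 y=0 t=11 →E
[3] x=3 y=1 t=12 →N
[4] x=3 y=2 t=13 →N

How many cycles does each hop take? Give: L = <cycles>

L = 1

cyc[1] − cyc[0] = 10 − 9 = 1.
One hop costs L cycles, so L = 1.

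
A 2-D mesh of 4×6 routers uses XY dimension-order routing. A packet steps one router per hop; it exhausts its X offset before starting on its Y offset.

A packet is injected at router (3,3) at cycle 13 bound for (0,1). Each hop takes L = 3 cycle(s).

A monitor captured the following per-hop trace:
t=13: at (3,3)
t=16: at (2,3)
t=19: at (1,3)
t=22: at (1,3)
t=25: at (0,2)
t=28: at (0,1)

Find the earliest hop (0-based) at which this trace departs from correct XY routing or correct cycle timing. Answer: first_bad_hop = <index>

[1] (-1,+0) / 3c ⇒ ok
[2] (-1,+0) / 3c ⇒ ok
[3] (+0,+0) / 3c ⇒ BAD: non-unit step

first_bad_hop = 3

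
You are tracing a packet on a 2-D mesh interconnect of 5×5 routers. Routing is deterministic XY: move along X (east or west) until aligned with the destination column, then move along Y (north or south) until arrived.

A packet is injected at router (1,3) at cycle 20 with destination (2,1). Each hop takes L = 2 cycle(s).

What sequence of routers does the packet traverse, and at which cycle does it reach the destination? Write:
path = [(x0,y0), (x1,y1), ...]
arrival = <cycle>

#0 — 1,3 | c20
#1 — 2,3 | c22 | E
#2 — 2,2 | c24 | S
#3 — 2,1 | c26 | S

path = [(1,3), (2,3), (2,2), (2,1)]
arrival = 26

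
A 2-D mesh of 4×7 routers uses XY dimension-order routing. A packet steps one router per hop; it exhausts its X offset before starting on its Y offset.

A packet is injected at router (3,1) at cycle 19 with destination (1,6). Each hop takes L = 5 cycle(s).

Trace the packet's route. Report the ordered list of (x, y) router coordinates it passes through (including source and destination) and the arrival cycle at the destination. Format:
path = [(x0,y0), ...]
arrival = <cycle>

  0. router=(3,1) cycle=19 (inject)
  1. router=(2,1) cycle=24 dir=W
  2. router=(1,1) cycle=29 dir=W
  3. router=(1,2) cycle=34 dir=N
  4. router=(1,3) cycle=39 dir=N
  5. router=(1,4) cycle=44 dir=N
  6. router=(1,5) cycle=49 dir=N
  7. router=(1,6) cycle=54 dir=N

path = [(3,1), (2,1), (1,1), (1,2), (1,3), (1,4), (1,5), (1,6)]
arrival = 54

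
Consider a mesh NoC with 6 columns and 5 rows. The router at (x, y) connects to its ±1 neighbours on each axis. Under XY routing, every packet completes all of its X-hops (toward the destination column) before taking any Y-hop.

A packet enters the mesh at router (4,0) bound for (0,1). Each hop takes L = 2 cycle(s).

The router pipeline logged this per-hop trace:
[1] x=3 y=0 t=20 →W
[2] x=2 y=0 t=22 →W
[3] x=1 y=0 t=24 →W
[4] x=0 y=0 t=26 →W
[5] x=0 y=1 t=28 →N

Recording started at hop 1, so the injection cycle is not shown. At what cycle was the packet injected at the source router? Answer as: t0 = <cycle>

t0 = 18

The first recorded entry is hop 1 at cycle 20.
So t0 = 20 − 1·2 = 18.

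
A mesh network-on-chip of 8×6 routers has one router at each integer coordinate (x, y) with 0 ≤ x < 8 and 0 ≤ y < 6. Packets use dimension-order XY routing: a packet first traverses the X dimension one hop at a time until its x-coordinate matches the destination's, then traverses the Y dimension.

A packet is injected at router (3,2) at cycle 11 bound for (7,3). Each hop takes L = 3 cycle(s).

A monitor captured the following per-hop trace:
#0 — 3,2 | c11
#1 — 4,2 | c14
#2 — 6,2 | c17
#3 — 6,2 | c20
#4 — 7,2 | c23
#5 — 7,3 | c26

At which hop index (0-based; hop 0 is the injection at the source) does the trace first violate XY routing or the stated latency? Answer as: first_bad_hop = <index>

check 1→ d=(1,0) cyc+3: ok
check 2→ d=(2,0) cyc+3: BAD: non-unit step

first_bad_hop = 2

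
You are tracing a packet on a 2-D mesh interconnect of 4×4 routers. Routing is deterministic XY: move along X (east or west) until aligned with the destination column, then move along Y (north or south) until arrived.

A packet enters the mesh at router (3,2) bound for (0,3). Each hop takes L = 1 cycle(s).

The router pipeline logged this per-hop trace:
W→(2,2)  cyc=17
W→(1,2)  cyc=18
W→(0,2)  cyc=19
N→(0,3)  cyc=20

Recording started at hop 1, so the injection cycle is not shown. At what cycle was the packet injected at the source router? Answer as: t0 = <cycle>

At hop 1 the cycle is 17; in general cyc_k = t0 + kL.
So t0 = 17 − 1·1 = 16.

t0 = 16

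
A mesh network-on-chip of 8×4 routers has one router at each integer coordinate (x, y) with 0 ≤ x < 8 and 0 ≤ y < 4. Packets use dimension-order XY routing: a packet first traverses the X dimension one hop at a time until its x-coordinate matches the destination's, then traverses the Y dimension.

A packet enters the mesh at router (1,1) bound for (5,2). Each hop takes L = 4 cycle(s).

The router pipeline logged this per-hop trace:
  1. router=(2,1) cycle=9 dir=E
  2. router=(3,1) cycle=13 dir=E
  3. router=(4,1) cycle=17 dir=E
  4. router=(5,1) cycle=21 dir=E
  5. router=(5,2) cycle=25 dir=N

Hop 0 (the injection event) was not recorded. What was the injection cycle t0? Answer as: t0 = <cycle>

t0 = 5

cyc[1] = 9 and cyc[k] = t0 + k·L for every k.
Therefore t0 = 9 − L = 5.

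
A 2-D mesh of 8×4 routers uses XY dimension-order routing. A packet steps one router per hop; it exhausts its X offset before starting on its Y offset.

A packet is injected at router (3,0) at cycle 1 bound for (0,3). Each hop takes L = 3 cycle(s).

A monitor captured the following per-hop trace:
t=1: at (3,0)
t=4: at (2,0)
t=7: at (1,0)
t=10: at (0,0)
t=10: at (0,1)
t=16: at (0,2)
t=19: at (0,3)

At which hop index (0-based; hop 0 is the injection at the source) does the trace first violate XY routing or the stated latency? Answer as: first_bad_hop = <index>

first_bad_hop = 4

check 1→ d=(-1,0) cyc+3: ok
check 2→ d=(-1,0) cyc+3: ok
check 3→ d=(-1,0) cyc+3: ok
check 4→ d=(0,1) cyc+0: BAD: Δcyc=0≠L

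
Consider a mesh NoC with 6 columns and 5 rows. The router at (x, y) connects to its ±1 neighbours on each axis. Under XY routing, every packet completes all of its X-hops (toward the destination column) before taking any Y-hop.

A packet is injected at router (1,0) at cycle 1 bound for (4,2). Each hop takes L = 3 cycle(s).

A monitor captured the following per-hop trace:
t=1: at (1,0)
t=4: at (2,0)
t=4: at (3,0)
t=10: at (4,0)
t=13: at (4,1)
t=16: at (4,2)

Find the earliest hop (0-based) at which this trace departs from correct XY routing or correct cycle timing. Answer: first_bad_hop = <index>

first_bad_hop = 2

[1] (+1,+0) / 3c ⇒ ok
[2] (+1,+0) / 0c ⇒ BAD: Δcyc=0≠L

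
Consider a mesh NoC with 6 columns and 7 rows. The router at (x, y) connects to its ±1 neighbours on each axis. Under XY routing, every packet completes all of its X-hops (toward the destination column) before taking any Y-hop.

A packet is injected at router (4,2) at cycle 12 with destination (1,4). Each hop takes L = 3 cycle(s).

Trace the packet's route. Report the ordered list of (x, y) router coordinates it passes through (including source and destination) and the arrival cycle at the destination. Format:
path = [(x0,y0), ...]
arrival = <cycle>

path = [(4,2), (3,2), (2,2), (1,2), (1,3), (1,4)]
arrival = 27

#0 — 4,2 | c12
#1 — 3,2 | c15 | W
#2 — 2,2 | c18 | W
#3 — 1,2 | c21 | W
#4 — 1,3 | c24 | N
#5 — 1,4 | c27 | N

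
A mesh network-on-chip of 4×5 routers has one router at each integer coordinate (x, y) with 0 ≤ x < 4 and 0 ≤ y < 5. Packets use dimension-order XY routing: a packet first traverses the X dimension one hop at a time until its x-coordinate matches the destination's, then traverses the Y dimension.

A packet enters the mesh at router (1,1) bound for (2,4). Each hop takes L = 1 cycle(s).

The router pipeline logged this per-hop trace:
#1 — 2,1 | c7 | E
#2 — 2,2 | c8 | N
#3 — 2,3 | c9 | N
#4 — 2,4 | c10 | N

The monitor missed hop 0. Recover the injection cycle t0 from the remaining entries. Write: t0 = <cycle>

t0 = 6

cyc[1] = 7 and cyc[k] = t0 + k·L for every k.
t0 = cyc[1] − L = 7 − 1 = 6.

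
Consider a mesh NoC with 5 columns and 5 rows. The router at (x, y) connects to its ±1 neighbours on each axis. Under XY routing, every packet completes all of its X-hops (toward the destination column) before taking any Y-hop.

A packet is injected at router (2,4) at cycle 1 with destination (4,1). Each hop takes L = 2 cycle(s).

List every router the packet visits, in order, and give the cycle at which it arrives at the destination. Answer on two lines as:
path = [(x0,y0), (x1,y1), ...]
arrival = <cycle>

[0] x=2 y=4 t=1
[1] x=3 y=4 t=3 →E
[2] x=4 y=4 t=5 →E
[3] x=4 y=3 t=7 →S
[4] x=4 y=2 t=9 →S
[5] x=4 y=1 t=11 →S

path = [(2,4), (3,4), (4,4), (4,3), (4,2), (4,1)]
arrival = 11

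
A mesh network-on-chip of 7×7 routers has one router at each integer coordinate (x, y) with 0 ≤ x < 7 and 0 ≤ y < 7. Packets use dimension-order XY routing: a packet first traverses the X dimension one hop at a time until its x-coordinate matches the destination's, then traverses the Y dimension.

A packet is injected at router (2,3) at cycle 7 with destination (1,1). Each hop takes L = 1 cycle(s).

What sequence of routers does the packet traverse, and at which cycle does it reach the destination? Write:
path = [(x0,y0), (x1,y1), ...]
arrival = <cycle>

path = [(2,3), (1,3), (1,2), (1,1)]
arrival = 10

src (2,3)  cyc=7
W→(1,3)  cyc=8
S→(1,2)  cyc=9
S→(1,1)  cyc=10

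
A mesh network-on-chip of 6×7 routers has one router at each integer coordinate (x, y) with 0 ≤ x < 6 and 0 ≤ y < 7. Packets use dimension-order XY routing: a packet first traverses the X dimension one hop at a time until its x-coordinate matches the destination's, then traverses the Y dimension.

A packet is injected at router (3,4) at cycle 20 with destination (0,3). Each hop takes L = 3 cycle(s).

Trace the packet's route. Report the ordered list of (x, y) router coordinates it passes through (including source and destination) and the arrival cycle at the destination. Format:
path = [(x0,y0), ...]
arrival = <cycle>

path = [(3,4), (2,4), (1,4), (0,4), (0,3)]
arrival = 32

[0] x=3 y=4 t=20
[1] x=2 y=4 t=23 →W
[2] x=1 y=4 t=26 →W
[3] x=0 y=4 t=29 →W
[4] x=0 y=3 t=32 →S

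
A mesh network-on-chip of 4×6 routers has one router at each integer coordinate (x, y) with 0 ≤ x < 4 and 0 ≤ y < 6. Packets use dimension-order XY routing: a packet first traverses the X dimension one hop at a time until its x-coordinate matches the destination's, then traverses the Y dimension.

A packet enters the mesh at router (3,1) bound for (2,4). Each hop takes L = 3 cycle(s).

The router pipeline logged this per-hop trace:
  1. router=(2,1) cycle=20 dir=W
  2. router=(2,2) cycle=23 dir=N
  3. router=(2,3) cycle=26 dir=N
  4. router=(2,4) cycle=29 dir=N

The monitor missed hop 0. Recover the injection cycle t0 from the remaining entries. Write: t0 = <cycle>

At hop 1 the cycle is 20; in general cyc_k = t0 + kL.
So t0 = 20 − 1·3 = 17.

t0 = 17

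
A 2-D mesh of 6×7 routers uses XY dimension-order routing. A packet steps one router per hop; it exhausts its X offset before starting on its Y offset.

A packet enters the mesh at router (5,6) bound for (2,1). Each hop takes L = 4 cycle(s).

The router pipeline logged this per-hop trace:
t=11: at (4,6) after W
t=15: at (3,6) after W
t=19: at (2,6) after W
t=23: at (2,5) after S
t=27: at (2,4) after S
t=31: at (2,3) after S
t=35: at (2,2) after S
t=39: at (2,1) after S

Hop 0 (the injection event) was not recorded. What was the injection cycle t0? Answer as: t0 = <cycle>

The first recorded entry is hop 1 at cycle 11.
t0 = cyc[1] − L = 11 − 4 = 7.

t0 = 7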